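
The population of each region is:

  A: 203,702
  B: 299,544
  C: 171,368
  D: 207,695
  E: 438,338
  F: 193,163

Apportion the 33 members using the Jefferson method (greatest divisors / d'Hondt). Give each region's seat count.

A=4; B=7; C=4; D=4; E=10; F=4

Standard divisor 1513810/33 ≈ 45873.03; standard quotas: A 4.441, B 6.530, C 3.736, D 4.528, E 9.555, F 4.211.
Rounding down gives 4, 6, 3, 4, 9, 4 = 30 seats, so the divisor must be adjusted.
With modified divisor 42200: modified quotas A 4.827, B 7.098, C 4.061, D 4.922, E 10.387, F 4.577.
Rounding down: A 4, B 7, C 4, D 4, E 10, F 4 (total 33).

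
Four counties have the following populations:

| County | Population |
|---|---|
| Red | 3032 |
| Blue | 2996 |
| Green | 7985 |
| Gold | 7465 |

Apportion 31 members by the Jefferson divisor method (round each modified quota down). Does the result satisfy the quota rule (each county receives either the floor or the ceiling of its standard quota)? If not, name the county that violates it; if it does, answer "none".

Standard quotas: Red 4.376, Blue 4.324, Green 11.525, Gold 10.775.
Jefferson allocation: Red 4, Blue 4, Green 12, Gold 11.
Every allocation lies between the lower and upper quota.

none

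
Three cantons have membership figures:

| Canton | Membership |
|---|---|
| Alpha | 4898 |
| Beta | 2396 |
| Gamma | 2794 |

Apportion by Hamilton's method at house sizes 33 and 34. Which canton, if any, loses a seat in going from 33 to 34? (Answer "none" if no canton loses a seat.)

At 33 seats: Alpha 16, Beta 8, Gamma 9.
At 34 seats: Alpha 17, Beta 8, Gamma 9.
No canton's allocation decreased.

none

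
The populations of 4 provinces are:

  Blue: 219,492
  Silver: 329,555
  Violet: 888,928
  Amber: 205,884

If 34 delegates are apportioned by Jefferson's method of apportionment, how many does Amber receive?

4

Standard divisor 1643859/34 ≈ 48348.794; standard quotas: Blue 4.540, Silver 6.816, Violet 18.386, Amber 4.258.
Rounding down gives 4, 6, 18, 4 = 32 seats, so the divisor must be adjusted.
With modified divisor 45600: modified quotas Blue 4.813, Silver 7.227, Violet 19.494, Amber 4.515.
Rounding down: Blue 4, Silver 7, Violet 19, Amber 4 (total 34).
Amber receives 4.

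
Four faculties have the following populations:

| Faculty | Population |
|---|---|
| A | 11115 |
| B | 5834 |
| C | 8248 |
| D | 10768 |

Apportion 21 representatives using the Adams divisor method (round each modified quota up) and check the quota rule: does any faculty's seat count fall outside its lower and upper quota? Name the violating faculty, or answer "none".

none

Standard quotas: A 6.490, B 3.406, C 4.816, D 6.287.
Adams allocation: A 6, B 4, C 5, D 6.
Every allocation lies between the lower and upper quota.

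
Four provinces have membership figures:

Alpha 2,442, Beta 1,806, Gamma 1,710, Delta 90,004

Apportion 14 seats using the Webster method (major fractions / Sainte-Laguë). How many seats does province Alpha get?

0

Standard divisor 95962/14 ≈ 6854.429; standard quotas: Alpha 0.356, Beta 0.263, Gamma 0.249, Delta 13.131.
Rounding to the nearest integer gives 0, 0, 0, 13 = 13 seats, so the divisor must be adjusted.
With modified divisor 6400: modified quotas Alpha 0.382, Beta 0.282, Gamma 0.267, Delta 14.063.
Rounding to the nearest integer: Alpha 0, Beta 0, Gamma 0, Delta 14 (total 14).
Alpha receives 0.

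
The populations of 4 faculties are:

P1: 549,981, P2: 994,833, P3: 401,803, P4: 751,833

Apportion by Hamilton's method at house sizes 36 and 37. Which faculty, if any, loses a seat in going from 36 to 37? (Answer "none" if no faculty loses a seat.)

P3

At 36 seats: P1 7, P2 13, P3 6, P4 10.
At 37 seats: P1 8, P2 14, P3 5, P4 10.
P3 drops from 6 to 5.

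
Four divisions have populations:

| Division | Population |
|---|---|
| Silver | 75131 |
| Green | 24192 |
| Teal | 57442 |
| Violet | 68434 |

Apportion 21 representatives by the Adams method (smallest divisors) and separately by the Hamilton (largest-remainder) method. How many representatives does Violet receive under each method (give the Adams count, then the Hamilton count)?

6 and 7

Adams: Silver 7, Green 3, Teal 5, Violet 6.
Hamilton: Silver 7, Green 2, Teal 5, Violet 7.
Violet gets 6 under Adams and 7 under Hamilton.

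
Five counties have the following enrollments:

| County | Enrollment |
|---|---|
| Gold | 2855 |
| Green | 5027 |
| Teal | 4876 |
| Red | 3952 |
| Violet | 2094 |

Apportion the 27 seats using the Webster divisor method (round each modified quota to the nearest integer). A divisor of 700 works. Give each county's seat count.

Gold=4, Green=7, Teal=7, Red=6, Violet=3

With modified divisor 700: modified quotas Gold 4.079, Green 7.181, Teal 6.966, Red 5.646, Violet 2.991.
Rounding to the nearest integer: Gold 4, Green 7, Teal 7, Red 6, Violet 3 (total 27).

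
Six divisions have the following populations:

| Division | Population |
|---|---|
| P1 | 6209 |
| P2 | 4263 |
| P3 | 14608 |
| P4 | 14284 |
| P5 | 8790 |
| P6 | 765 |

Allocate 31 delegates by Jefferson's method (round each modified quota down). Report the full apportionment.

Standard divisor 48919/31 ≈ 1578.032; standard quotas: P1 3.935, P2 2.701, P3 9.257, P4 9.052, P5 5.570, P6 0.485.
Rounding down gives 3, 2, 9, 9, 5, 0 = 28 seats, so the divisor must be adjusted.
With modified divisor 1440: modified quotas P1 4.312, P2 2.960, P3 10.144, P4 9.919, P5 6.104, P6 0.531.
Rounding down: P1 4, P2 2, P3 10, P4 9, P5 6, P6 0 (total 31).

P1 4; P2 2; P3 10; P4 9; P5 6; P6 0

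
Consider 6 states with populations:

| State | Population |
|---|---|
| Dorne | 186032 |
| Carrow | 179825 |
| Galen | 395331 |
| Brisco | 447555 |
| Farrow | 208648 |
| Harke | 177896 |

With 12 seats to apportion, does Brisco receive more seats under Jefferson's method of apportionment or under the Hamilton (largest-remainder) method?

Jefferson: Dorne 1, Carrow 1, Galen 3, Brisco 4, Farrow 2, Harke 1.
Hamilton: Dorne 2, Carrow 1, Galen 3, Brisco 3, Farrow 2, Harke 1.
Brisco gets 4 under Jefferson and 3 under Hamilton.

Jefferson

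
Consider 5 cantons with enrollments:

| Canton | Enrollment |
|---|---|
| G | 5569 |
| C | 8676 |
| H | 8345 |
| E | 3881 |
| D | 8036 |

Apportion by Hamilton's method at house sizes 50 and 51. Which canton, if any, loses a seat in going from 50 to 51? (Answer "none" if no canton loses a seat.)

none

At 50 seats: G 8, C 12, H 12, E 6, D 12.
At 51 seats: G 8, C 13, H 12, E 6, D 12.
No canton's allocation decreased.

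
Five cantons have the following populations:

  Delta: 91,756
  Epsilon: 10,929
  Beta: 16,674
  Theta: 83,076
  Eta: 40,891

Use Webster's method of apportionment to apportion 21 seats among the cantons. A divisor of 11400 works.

With modified divisor 11400: modified quotas Delta 8.049, Epsilon 0.959, Beta 1.463, Theta 7.287, Eta 3.587.
Rounding to the nearest integer: Delta 8, Epsilon 1, Beta 1, Theta 7, Eta 4 (total 21).

Delta 8, Epsilon 1, Beta 1, Theta 7, Eta 4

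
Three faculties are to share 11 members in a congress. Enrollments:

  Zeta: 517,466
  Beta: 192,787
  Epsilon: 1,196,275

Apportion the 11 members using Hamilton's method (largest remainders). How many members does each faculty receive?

Zeta=3, Beta=1, Epsilon=7

The standard divisor is 1906528/11 ≈ 173320.727.
Standard quotas: Zeta 2.9856, Beta 1.1123, Epsilon 6.9021.
Lower quotas: Zeta 2, Beta 1, Epsilon 6 (sum 9, leaving 2 seats).
Remainders in descending order: Zeta 0.9856, Epsilon 0.9021, Beta 0.1123.
The surplus seats go to Zeta, Epsilon.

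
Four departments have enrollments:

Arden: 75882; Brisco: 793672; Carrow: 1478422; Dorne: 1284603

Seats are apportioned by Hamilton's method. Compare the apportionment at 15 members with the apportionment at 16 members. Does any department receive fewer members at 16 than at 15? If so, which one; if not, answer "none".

At 15 seats: Arden 1, Brisco 3, Carrow 6, Dorne 5.
At 16 seats: Arden 0, Brisco 3, Carrow 7, Dorne 6.
Arden drops from 1 to 0.

Arden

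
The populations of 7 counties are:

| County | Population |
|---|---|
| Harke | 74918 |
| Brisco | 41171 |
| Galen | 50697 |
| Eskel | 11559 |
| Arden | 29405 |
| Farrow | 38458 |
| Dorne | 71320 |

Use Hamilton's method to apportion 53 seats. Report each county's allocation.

Harke=13, Brisco=7, Galen=8, Eskel=2, Arden=5, Farrow=6, Dorne=12

Standard divisor: 317528 ÷ 53 ≈ 5991.094.
Standard quotas: Harke 12.5049, Brisco 6.8720, Galen 8.4621, Eskel 1.9294, Arden 4.9081, Farrow 6.4192, Dorne 11.9043.
Lower quotas: Harke 12, Brisco 6, Galen 8, Eskel 1, Arden 4, Farrow 6, Dorne 11 (sum 48, leaving 5 seats).
Remainders in descending order: Eskel 0.9294, Arden 0.9081, Dorne 0.9043, Brisco 0.8720, Harke 0.5049, Galen 0.4621, Farrow 0.4192.
The surplus seats go to Eskel, Arden, Dorne, Brisco, Harke.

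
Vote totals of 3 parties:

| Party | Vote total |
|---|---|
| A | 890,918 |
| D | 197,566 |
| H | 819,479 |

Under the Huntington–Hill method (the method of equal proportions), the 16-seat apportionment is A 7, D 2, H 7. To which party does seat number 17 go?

A

Priority for the next seat is population ÷ (√(s·(s+1))).
Priorities: A 119053.926, D 80655.982, H 109507.488.
Highest priority: A.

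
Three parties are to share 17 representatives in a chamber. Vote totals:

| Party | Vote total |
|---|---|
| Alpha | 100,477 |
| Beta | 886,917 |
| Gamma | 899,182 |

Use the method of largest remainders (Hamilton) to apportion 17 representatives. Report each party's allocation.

The standard divisor is 1886576/17 ≈ 110975.059.
Standard quotas: Alpha 0.9054, Beta 7.9920, Gamma 8.1026.
Lower quotas: Alpha 0, Beta 7, Gamma 8 (sum 15, leaving 2 seats).
Remainders in descending order: Beta 0.9920, Alpha 0.9054, Gamma 0.1026.
Largest remainders: Beta, Alpha receive the extra seats.

Alpha 1; Beta 8; Gamma 8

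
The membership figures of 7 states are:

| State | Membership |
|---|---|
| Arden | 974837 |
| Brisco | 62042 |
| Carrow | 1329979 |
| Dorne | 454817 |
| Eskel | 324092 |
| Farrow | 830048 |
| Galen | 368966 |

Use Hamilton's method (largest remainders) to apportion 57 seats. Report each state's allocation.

Arden: 13; Brisco: 1; Carrow: 17; Dorne: 6; Eskel: 4; Farrow: 11; Galen: 5

Standard divisor: 4344781 ÷ 57 ≈ 76224.228.
Standard quotas: Arden 12.7891, Brisco 0.8139, Carrow 17.4482, Dorne 5.9668, Eskel 4.2518, Farrow 10.8896, Galen 4.8405.
Lower quotas: Arden 12, Brisco 0, Carrow 17, Dorne 5, Eskel 4, Farrow 10, Galen 4 (sum 52, leaving 5 seats).
Remainders in descending order: Dorne 0.9668, Farrow 0.8896, Galen 0.8405, Brisco 0.8139, Arden 0.7891, Carrow 0.4482, Eskel 0.2518.
Largest remainders: Dorne, Farrow, Galen, Brisco, Arden receive the extra seats.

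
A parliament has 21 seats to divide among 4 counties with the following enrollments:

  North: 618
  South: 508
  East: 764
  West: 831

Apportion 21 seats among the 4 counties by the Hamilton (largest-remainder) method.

North 5; South 4; East 6; West 6

Standard divisor: 2721 ÷ 21 ≈ 129.571.
Standard quotas: North 4.770, South 3.921, East 5.896, West 6.413.
Lower quotas: North 4, South 3, East 5, West 6 (sum 18, leaving 3 seats).
Remainders in descending order: South 0.921, East 0.896, North 0.770, West 0.413.
Largest remainders: South, East, North receive the extra seats.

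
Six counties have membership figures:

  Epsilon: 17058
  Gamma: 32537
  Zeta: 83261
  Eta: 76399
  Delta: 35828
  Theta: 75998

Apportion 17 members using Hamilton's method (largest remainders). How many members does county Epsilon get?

1

Total 321081; standard divisor 321081/17 ≈ 18887.118.
Standard quotas: Epsilon 0.9032, Gamma 1.7227, Zeta 4.4083, Eta 4.0450, Delta 1.8970, Theta 4.0238.
Lower quotas: Epsilon 0, Gamma 1, Zeta 4, Eta 4, Delta 1, Theta 4 (sum 14, leaving 3 seats).
Remainders in descending order: Epsilon 0.9032, Delta 0.8970, Gamma 0.7227, Zeta 0.4083, Eta 0.0450, Theta 0.0238.
Largest remainders: Epsilon, Delta, Gamma receive the extra seats.
Epsilon receives 1.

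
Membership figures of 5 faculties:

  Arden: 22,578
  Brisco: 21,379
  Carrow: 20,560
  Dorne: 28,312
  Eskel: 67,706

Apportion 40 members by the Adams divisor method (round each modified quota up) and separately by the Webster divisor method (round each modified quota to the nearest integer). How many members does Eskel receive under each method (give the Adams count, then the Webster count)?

Adams: Arden 6, Brisco 6, Carrow 5, Dorne 7, Eskel 16.
Webster: Arden 6, Brisco 5, Carrow 5, Dorne 7, Eskel 17.
Eskel gets 16 under Adams and 17 under Webster.

16 and 17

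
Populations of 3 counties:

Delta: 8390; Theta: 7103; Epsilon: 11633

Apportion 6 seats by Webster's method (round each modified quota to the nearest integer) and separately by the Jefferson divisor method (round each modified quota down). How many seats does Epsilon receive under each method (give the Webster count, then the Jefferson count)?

Webster: Delta 2, Theta 2, Epsilon 2.
Jefferson: Delta 2, Theta 1, Epsilon 3.
Epsilon gets 2 under Webster and 3 under Jefferson.

2 and 3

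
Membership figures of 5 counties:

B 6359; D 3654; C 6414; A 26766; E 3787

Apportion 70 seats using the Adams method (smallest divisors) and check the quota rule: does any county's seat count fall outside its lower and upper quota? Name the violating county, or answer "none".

A

Standard quotas: B 9.475, D 5.444, C 9.557, A 39.881, E 5.643.
Adams allocation: B 10, D 6, C 10, A 38, E 6.
A has quota 39.881 (lower 39, upper 40) but receives 38 — outside the quota interval.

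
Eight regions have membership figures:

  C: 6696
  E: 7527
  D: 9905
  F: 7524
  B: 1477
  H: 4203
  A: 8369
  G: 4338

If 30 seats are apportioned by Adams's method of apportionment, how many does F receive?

Standard divisor 50039/30 ≈ 1667.967; standard quotas: C 4.014, E 4.513, D 5.938, F 4.511, B 0.886, H 2.520, A 5.017, G 2.601.
Rounding up gives 5, 5, 6, 5, 1, 3, 6, 3 = 34 seats, so the divisor must be adjusted.
With modified divisor 1900: modified quotas C 3.524, E 3.962, D 5.213, F 3.960, B 0.777, H 2.212, A 4.405, G 2.283.
Rounding up: C 4, E 4, D 6, F 4, B 1, H 3, A 5, G 3 (total 30).
F receives 4.

4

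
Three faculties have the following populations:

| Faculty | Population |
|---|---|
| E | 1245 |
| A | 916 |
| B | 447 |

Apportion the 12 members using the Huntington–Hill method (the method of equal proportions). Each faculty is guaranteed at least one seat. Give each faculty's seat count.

E: 6; A: 4; B: 2

With divisor 216: modified quotas E 5.764, A 4.241, B 2.069.
Geometric-mean thresholds: E √(5·6)=5.477, A √(4·5)=4.472, B √(2·3)=2.449.
Each quota rounded against its threshold gives E 6, A 4, B 2 (total 12).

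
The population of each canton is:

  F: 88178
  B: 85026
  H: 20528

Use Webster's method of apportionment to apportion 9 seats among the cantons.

Standard divisor 193732/9 ≈ 21525.778; standard quotas: F 4.096, B 3.950, H 0.954.
Rounding to the nearest integer gives F 4, B 4, H 1 — total 9, matching the house size, so no adjustment is needed.

F=4, B=4, H=1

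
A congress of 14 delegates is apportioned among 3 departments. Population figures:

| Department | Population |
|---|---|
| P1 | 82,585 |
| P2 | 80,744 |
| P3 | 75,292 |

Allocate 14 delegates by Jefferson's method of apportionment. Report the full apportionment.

Standard divisor 238621/14 ≈ 17044.357; standard quotas: P1 4.845, P2 4.737, P3 4.417.
Rounding down gives 4, 4, 4 = 12 seats, so the divisor must be adjusted.
With modified divisor 15600: modified quotas P1 5.294, P2 5.176, P3 4.826.
Rounding down: P1 5, P2 5, P3 4 (total 14).

P1 5; P2 5; P3 4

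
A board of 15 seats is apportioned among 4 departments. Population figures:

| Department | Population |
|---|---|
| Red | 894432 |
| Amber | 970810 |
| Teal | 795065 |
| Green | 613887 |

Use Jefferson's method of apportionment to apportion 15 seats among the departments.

Red 4, Amber 4, Teal 4, Green 3

Standard divisor 3274194/15 ≈ 218279.6; standard quotas: Red 4.098, Amber 4.448, Teal 3.642, Green 2.812.
Rounding down gives 4, 4, 3, 2 = 13 seats, so the divisor must be adjusted.
With modified divisor 196500: modified quotas Red 4.552, Amber 4.941, Teal 4.046, Green 3.124.
Rounding down: Red 4, Amber 4, Teal 4, Green 3 (total 15).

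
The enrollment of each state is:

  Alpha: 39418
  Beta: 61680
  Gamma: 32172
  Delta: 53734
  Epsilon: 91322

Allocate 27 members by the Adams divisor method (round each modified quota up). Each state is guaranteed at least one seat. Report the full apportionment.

Alpha 4; Beta 6; Gamma 3; Delta 5; Epsilon 9

Standard divisor 278326/27 ≈ 10308.37; standard quotas: Alpha 3.824, Beta 5.983, Gamma 3.121, Delta 5.213, Epsilon 8.859.
Rounding up gives 4, 6, 4, 6, 9 = 29 seats, so the divisor must be adjusted.
With modified divisor 11100: modified quotas Alpha 3.551, Beta 5.557, Gamma 2.898, Delta 4.841, Epsilon 8.227.
Rounding up: Alpha 4, Beta 6, Gamma 3, Delta 5, Epsilon 9 (total 27).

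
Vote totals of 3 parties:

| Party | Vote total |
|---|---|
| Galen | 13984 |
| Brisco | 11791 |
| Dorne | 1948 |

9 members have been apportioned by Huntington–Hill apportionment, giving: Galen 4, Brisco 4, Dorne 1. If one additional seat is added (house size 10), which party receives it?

Priority for the next seat is population ÷ (√(s·(s+1))).
Priorities: Galen 3126.917, Brisco 2636.548, Dorne 1377.444.
Highest priority: Galen.

Galen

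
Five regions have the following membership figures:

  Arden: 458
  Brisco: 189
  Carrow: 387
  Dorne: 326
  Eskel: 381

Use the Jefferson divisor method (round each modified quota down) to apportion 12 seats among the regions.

Standard divisor 1741/12 ≈ 145.083; standard quotas: Arden 3.157, Brisco 1.303, Carrow 2.667, Dorne 2.247, Eskel 2.626.
Rounding down gives 3, 1, 2, 2, 2 = 10 seats, so the divisor must be adjusted.
With modified divisor 120: modified quotas Arden 3.817, Brisco 1.575, Carrow 3.225, Dorne 2.717, Eskel 3.175.
Rounding down: Arden 3, Brisco 1, Carrow 3, Dorne 2, Eskel 3 (total 12).

Arden=3, Brisco=1, Carrow=3, Dorne=2, Eskel=3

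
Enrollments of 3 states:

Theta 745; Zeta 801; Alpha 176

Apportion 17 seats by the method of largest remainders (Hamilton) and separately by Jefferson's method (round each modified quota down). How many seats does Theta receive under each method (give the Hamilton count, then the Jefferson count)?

7 and 8

Hamilton: Theta 7, Zeta 8, Alpha 2.
Jefferson: Theta 8, Zeta 8, Alpha 1.
Theta gets 7 under Hamilton and 8 under Jefferson.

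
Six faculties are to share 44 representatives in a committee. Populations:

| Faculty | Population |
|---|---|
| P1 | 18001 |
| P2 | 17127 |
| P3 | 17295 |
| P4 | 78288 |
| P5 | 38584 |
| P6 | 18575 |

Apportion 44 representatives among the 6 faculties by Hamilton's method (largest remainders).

P1=4, P2=4, P3=4, P4=18, P5=9, P6=5

Total 187870; standard divisor 187870/44 ≈ 4269.773.
Standard quotas: P1 4.2159, P2 4.0112, P3 4.0506, P4 18.3354, P5 9.0365, P6 4.3503.
Lower quotas: P1 4, P2 4, P3 4, P4 18, P5 9, P6 4 (sum 43, leaving 1 seat).
Remainders in descending order: P6 0.3503, P4 0.3354, P1 0.2159, P3 0.0506, P5 0.0365, P2 0.0112.
The surplus seat goes to P6.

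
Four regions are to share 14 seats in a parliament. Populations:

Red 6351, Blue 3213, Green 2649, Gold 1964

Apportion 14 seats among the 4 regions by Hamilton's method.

Red 6; Blue 3; Green 3; Gold 2

The standard divisor is 14177/14 ≈ 1012.643.
Standard quotas: Red 6.2717, Blue 3.1729, Green 2.6159, Gold 1.9395.
Lower quotas: Red 6, Blue 3, Green 2, Gold 1 (sum 12, leaving 2 seats).
Remainders in descending order: Gold 0.9395, Green 0.6159, Red 0.2717, Blue 0.1729.
The surplus seats go to Gold, Green.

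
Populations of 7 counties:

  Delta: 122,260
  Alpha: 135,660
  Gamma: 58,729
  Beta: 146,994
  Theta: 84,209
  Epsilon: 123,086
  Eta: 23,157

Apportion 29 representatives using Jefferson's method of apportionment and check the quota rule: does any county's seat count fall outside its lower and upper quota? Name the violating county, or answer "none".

none

Standard quotas: Delta 5.108, Alpha 5.668, Gamma 2.454, Beta 6.142, Theta 3.518, Epsilon 5.143, Eta 0.968.
Jefferson allocation: Delta 5, Alpha 6, Gamma 2, Beta 6, Theta 4, Epsilon 5, Eta 1.
Every allocation lies between the lower and upper quota.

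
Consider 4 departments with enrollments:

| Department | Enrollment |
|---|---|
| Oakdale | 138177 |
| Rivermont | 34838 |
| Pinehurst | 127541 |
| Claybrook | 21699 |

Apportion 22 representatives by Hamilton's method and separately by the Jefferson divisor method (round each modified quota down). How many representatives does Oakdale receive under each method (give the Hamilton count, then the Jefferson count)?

9 and 10

Hamilton: Oakdale 9, Rivermont 2, Pinehurst 9, Claybrook 2.
Jefferson: Oakdale 10, Rivermont 2, Pinehurst 9, Claybrook 1.
Oakdale gets 9 under Hamilton and 10 under Jefferson.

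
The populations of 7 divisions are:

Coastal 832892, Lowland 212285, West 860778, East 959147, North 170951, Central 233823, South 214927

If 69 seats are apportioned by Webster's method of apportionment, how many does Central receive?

5

Standard divisor 3484803/69 ≈ 50504.391; standard quotas: Coastal 16.491, Lowland 4.203, West 17.044, East 18.991, North 3.385, Central 4.630, South 4.256.
Rounding to the nearest integer gives 16, 4, 17, 19, 3, 5, 4 = 68 seats, so the divisor must be adjusted.
With modified divisor 49800: modified quotas Coastal 16.725, Lowland 4.263, West 17.285, East 19.260, North 3.433, Central 4.695, South 4.316.
Rounding to the nearest integer: Coastal 17, Lowland 4, West 17, East 19, North 3, Central 5, South 4 (total 69).
Central receives 5.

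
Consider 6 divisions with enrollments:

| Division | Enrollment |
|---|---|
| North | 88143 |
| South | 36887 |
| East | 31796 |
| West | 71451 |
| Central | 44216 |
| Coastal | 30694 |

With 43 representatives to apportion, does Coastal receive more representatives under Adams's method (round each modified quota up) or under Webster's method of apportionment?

Adams: North 12, South 5, East 5, West 10, Central 6, Coastal 5.
Webster: North 13, South 5, East 5, West 10, Central 6, Coastal 4.
Coastal gets 5 under Adams and 4 under Webster.

Adams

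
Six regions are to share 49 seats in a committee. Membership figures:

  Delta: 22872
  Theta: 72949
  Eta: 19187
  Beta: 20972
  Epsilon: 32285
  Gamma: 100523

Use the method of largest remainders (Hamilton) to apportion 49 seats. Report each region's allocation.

Delta 4, Theta 13, Eta 4, Beta 4, Epsilon 6, Gamma 18

Total 268788; standard divisor 268788/49 ≈ 5485.469.
Standard quotas: Delta 4.1696, Theta 13.2986, Eta 3.4978, Beta 3.8232, Epsilon 5.8855, Gamma 18.3253.
Lower quotas: Delta 4, Theta 13, Eta 3, Beta 3, Epsilon 5, Gamma 18 (sum 46, leaving 3 seats).
Remainders in descending order: Epsilon 0.8855, Beta 0.8232, Eta 0.4978, Gamma 0.3253, Theta 0.2986, Delta 0.1696.
The surplus seats go to Epsilon, Beta, Eta.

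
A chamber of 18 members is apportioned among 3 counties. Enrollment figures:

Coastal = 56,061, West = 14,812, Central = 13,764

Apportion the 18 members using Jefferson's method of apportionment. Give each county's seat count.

Standard divisor 84637/18 ≈ 4702.056; standard quotas: Coastal 11.923, West 3.150, Central 2.927.
Rounding down gives 11, 3, 2 = 16 seats, so the divisor must be adjusted.
With modified divisor 4500: modified quotas Coastal 12.458, West 3.292, Central 3.059.
Rounding down: Coastal 12, West 3, Central 3 (total 18).

Coastal: 12, West: 3, Central: 3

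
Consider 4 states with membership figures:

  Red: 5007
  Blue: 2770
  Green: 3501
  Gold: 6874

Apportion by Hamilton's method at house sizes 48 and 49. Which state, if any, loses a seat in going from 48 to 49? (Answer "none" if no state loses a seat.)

At 48 seats: Red 13, Blue 8, Green 9, Gold 18.
At 49 seats: Red 14, Blue 7, Green 9, Gold 19.
Blue drops from 8 to 7.

Blue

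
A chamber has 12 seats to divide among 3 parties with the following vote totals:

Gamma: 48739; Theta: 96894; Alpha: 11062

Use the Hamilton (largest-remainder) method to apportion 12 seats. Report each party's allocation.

Standard divisor: 156695 ÷ 12 ≈ 13057.917.
Standard quotas: Gamma 3.7325, Theta 7.4203, Alpha 0.8471.
Lower quotas: Gamma 3, Theta 7, Alpha 0 (sum 10, leaving 2 seats).
Remainders in descending order: Alpha 0.8471, Gamma 0.7325, Theta 0.4203.
The surplus seats go to Alpha, Gamma.

Gamma: 4, Theta: 7, Alpha: 1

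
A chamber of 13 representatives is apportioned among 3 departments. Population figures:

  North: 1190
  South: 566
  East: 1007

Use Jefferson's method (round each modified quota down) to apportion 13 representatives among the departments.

Standard divisor 2763/13 ≈ 212.538; standard quotas: North 5.599, South 2.663, East 4.738.
Rounding down gives 5, 2, 4 = 11 seats, so the divisor must be adjusted.
With modified divisor 190: modified quotas North 6.263, South 2.979, East 5.300.
Rounding down: North 6, South 2, East 5 (total 13).

North 6, South 2, East 5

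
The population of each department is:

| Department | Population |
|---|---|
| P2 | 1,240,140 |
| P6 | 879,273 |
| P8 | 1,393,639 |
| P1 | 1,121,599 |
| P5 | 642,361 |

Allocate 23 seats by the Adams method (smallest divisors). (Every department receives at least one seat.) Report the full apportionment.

Standard divisor 5277012/23 ≈ 229435.304; standard quotas: P2 5.405, P6 3.832, P8 6.074, P1 4.889, P5 2.800.
Rounding up gives 6, 4, 7, 5, 3 = 25 seats, so the divisor must be adjusted.
With modified divisor 263400: modified quotas P2 4.708, P6 3.338, P8 5.291, P1 4.258, P5 2.439.
Rounding up: P2 5, P6 4, P8 6, P1 5, P5 3 (total 23).

P2: 5, P6: 4, P8: 6, P1: 5, P5: 3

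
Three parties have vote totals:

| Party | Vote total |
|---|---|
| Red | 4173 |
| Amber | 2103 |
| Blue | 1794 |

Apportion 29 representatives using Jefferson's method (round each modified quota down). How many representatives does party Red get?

15

Standard divisor 8070/29 ≈ 278.276; standard quotas: Red 14.996, Amber 7.557, Blue 6.447.
Rounding down gives 14, 7, 6 = 27 seats, so the divisor must be adjusted.
With modified divisor 262: modified quotas Red 15.927, Amber 8.027, Blue 6.847.
Rounding down: Red 15, Amber 8, Blue 6 (total 29).
Red receives 15.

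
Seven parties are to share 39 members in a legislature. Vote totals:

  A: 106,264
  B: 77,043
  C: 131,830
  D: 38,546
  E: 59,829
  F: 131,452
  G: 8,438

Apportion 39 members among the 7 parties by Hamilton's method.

A: 8, B: 5, C: 9, D: 3, E: 4, F: 9, G: 1

The standard divisor is 553402/39 ≈ 14189.795.
Standard quotas: A 7.4888, B 5.4295, C 9.2905, D 2.7165, E 4.2163, F 9.2638, G 0.5947.
Lower quotas: A 7, B 5, C 9, D 2, E 4, F 9, G 0 (sum 36, leaving 3 seats).
Remainders in descending order: D 0.7165, G 0.5947, A 0.4888, B 0.4295, C 0.2905, F 0.2638, E 0.2163.
Largest remainders: D, G, A receive the extra seats.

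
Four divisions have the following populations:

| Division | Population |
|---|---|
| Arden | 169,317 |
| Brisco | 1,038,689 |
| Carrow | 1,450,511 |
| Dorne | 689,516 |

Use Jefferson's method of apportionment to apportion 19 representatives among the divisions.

Arden: 1, Brisco: 6, Carrow: 8, Dorne: 4

Standard divisor 3348033/19 ≈ 176212.263; standard quotas: Arden 0.961, Brisco 5.895, Carrow 8.232, Dorne 3.913.
Rounding down gives 0, 5, 8, 3 = 16 seats, so the divisor must be adjusted.
With modified divisor 165200: modified quotas Arden 1.025, Brisco 6.287, Carrow 8.780, Dorne 4.174.
Rounding down: Arden 1, Brisco 6, Carrow 8, Dorne 4 (total 19).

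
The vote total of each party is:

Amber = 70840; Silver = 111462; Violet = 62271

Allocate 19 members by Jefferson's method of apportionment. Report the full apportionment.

Amber 5, Silver 9, Violet 5

Standard divisor 244573/19 ≈ 12872.263; standard quotas: Amber 5.503, Silver 8.659, Violet 4.838.
Rounding down gives 5, 8, 4 = 17 seats, so the divisor must be adjusted.
With modified divisor 12100: modified quotas Amber 5.855, Silver 9.212, Violet 5.146.
Rounding down: Amber 5, Silver 9, Violet 5 (total 19).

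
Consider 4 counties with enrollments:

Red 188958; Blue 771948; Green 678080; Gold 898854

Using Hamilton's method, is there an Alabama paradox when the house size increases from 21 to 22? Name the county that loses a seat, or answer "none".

Red

At 21 seats: Red 2, Blue 6, Green 6, Gold 7.
At 22 seats: Red 1, Blue 7, Green 6, Gold 8.
Red drops from 2 to 1.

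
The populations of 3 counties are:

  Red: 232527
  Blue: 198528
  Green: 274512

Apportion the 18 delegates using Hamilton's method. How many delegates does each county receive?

Red=6, Blue=5, Green=7

Standard divisor: 705567 ÷ 18 ≈ 39198.167.
Standard quotas: Red 5.9321, Blue 5.0647, Green 7.0032.
Lower quotas: Red 5, Blue 5, Green 7 (sum 17, leaving 1 seat).
Remainders in descending order: Red 0.9321, Blue 0.0647, Green 0.0032.
Largest remainder: Red receives the extra seat.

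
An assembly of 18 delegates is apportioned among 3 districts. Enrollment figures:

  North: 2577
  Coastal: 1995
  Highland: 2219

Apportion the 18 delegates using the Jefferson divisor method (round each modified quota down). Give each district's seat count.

North 7, Coastal 5, Highland 6

Standard divisor 6791/18 ≈ 377.278; standard quotas: North 6.831, Coastal 5.288, Highland 5.882.
Rounding down gives 6, 5, 5 = 16 seats, so the divisor must be adjusted.
With modified divisor 350: modified quotas North 7.363, Coastal 5.700, Highland 6.340.
Rounding down: North 7, Coastal 5, Highland 6 (total 18).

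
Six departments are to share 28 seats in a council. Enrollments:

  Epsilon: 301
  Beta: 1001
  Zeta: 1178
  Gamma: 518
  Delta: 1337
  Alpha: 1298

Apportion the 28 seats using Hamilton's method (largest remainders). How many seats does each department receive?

Epsilon=1, Beta=5, Zeta=6, Gamma=3, Delta=7, Alpha=6

Standard divisor: 5633 ÷ 28 ≈ 201.179.
Standard quotas: Epsilon 1.496, Beta 4.976, Zeta 5.855, Gamma 2.575, Delta 6.646, Alpha 6.452.
Lower quotas: Epsilon 1, Beta 4, Zeta 5, Gamma 2, Delta 6, Alpha 6 (sum 24, leaving 4 seats).
Remainders in descending order: Beta 0.976, Zeta 0.855, Delta 0.646, Gamma 0.575, Epsilon 0.496, Alpha 0.452.
Largest remainders: Beta, Zeta, Delta, Gamma receive the extra seats.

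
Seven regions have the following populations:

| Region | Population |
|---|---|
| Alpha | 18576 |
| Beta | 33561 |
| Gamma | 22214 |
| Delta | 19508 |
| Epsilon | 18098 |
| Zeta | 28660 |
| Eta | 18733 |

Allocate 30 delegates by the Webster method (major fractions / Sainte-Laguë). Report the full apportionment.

Standard divisor 159350/30 ≈ 5311.667; standard quotas: Alpha 3.497, Beta 6.318, Gamma 4.182, Delta 3.673, Epsilon 3.407, Zeta 5.396, Eta 3.527.
Rounding to the nearest integer gives 3, 6, 4, 4, 3, 5, 4 = 29 seats, so the divisor must be adjusted.
With modified divisor 5260: modified quotas Alpha 3.532, Beta 6.380, Gamma 4.223, Delta 3.709, Epsilon 3.441, Zeta 5.449, Eta 3.561.
Rounding to the nearest integer: Alpha 4, Beta 6, Gamma 4, Delta 4, Epsilon 3, Zeta 5, Eta 4 (total 30).

Alpha 4, Beta 6, Gamma 4, Delta 4, Epsilon 3, Zeta 5, Eta 4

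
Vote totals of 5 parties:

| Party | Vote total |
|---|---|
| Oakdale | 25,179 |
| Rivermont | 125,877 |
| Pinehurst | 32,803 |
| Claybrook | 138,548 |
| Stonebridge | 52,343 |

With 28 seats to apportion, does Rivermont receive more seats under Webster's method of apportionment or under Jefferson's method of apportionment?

Webster

Webster: Oakdale 2, Rivermont 10, Pinehurst 2, Claybrook 10, Stonebridge 4.
Jefferson: Oakdale 2, Rivermont 9, Pinehurst 2, Claybrook 11, Stonebridge 4.
Rivermont gets 10 under Webster and 9 under Jefferson.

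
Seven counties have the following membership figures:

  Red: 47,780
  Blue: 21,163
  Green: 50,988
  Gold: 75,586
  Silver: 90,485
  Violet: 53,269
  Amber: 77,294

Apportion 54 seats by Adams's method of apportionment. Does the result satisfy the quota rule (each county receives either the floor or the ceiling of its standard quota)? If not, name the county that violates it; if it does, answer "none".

none

Standard quotas: Red 6.194, Blue 2.743, Green 6.610, Gold 9.798, Silver 11.730, Violet 6.905, Amber 10.020.
Adams allocation: Red 6, Blue 3, Green 7, Gold 10, Silver 11, Violet 7, Amber 10.
Every allocation lies between the lower and upper quota.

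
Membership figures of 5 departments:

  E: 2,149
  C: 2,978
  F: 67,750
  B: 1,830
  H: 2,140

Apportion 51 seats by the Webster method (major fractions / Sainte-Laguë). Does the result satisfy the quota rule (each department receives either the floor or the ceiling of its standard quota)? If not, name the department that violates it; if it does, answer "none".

F

Standard quotas: E 1.426, C 1.976, F 44.963, B 1.214, H 1.420.
Webster allocation: E 1, C 2, F 46, B 1, H 1.
F has quota 44.963 (lower 44, upper 45) but receives 46 — outside the quota interval.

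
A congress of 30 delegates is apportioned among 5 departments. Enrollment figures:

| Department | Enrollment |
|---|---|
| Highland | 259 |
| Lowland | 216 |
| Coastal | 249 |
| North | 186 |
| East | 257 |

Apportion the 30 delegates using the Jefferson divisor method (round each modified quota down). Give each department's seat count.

Highland 7, Lowland 5, Coastal 6, North 5, East 7

Standard divisor 1167/30 ≈ 38.9; standard quotas: Highland 6.658, Lowland 5.553, Coastal 6.401, North 4.781, East 6.607.
Rounding down gives 6, 5, 6, 4, 6 = 27 seats, so the divisor must be adjusted.
With modified divisor 36.4: modified quotas Highland 7.115, Lowland 5.934, Coastal 6.841, North 5.110, East 7.060.
Rounding down: Highland 7, Lowland 5, Coastal 6, North 5, East 7 (total 30).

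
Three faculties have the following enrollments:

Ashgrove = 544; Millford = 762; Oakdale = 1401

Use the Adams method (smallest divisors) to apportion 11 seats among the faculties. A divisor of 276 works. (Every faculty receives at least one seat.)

Ashgrove=2; Millford=3; Oakdale=6

With modified divisor 276: modified quotas Ashgrove 1.971, Millford 2.761, Oakdale 5.076.
Rounding up: Ashgrove 2, Millford 3, Oakdale 6 (total 11).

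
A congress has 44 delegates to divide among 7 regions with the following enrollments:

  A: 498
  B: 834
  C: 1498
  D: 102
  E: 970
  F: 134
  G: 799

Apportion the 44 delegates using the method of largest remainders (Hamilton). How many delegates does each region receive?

A 4, B 8, C 14, D 1, E 9, F 1, G 7

Standard divisor: 4835 ÷ 44 ≈ 109.886.
Standard quotas: A 4.532, B 7.590, C 13.632, D 0.928, E 8.827, F 1.219, G 7.271.
Lower quotas: A 4, B 7, C 13, D 0, E 8, F 1, G 7 (sum 40, leaving 4 seats).
Remainders in descending order: D 0.928, E 0.827, C 0.632, B 0.590, A 0.532, G 0.271, F 0.219.
Largest remainders: D, E, C, B receive the extra seats.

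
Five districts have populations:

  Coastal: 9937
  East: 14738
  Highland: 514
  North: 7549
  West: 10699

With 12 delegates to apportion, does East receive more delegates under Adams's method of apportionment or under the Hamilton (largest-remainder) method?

Adams: Coastal 3, East 3, Highland 1, North 2, West 3.
Hamilton: Coastal 3, East 4, Highland 0, North 2, West 3.
East gets 3 under Adams and 4 under Hamilton.

Hamilton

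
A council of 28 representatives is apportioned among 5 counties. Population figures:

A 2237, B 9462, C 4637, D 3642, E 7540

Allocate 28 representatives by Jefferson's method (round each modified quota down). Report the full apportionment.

A=2, B=10, C=5, D=3, E=8

Standard divisor 27518/28 ≈ 982.786; standard quotas: A 2.276, B 9.628, C 4.718, D 3.706, E 7.672.
Rounding down gives 2, 9, 4, 3, 7 = 25 seats, so the divisor must be adjusted.
With modified divisor 920: modified quotas A 2.432, B 10.285, C 5.040, D 3.959, E 8.196.
Rounding down: A 2, B 10, C 5, D 3, E 8 (total 28).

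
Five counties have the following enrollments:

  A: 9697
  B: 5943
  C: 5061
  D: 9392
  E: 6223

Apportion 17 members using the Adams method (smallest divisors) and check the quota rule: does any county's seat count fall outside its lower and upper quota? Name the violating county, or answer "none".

Standard quotas: A 4.539, B 2.782, C 2.369, D 4.397, E 2.913.
Adams allocation: A 4, B 3, C 3, D 4, E 3.
Every allocation lies between the lower and upper quota.

none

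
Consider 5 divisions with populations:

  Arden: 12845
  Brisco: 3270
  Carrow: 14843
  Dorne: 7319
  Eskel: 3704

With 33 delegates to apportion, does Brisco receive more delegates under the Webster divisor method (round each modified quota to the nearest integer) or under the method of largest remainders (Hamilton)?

Webster: Arden 10, Brisco 3, Carrow 11, Dorne 6, Eskel 3.
Hamilton: Arden 10, Brisco 2, Carrow 12, Dorne 6, Eskel 3.
Brisco gets 3 under Webster and 2 under Hamilton.

Webster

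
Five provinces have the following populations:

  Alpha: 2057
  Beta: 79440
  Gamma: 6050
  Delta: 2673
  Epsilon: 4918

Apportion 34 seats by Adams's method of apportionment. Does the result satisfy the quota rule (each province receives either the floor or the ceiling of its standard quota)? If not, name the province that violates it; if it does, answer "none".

Beta

Standard quotas: Alpha 0.735, Beta 28.390, Gamma 2.162, Delta 0.955, Epsilon 1.758.
Adams allocation: Alpha 1, Beta 27, Gamma 3, Delta 1, Epsilon 2.
Beta has quota 28.390 (lower 28, upper 29) but receives 27 — outside the quota interval.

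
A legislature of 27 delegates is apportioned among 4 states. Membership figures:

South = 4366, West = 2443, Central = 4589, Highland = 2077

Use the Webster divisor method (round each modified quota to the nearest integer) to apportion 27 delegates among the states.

South: 9, West: 5, Central: 9, Highland: 4

Standard divisor 13475/27 ≈ 499.074; standard quotas: South 8.748, West 4.895, Central 9.195, Highland 4.162.
Rounding to the nearest integer gives South 9, West 5, Central 9, Highland 4 — total 27, matching the house size, so no adjustment is needed.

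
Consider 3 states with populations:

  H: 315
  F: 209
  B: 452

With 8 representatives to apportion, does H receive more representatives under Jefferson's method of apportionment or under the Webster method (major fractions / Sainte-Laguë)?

Jefferson: H 3, F 1, B 4.
Webster: H 2, F 2, B 4.
H gets 3 under Jefferson and 2 under Webster.

Jefferson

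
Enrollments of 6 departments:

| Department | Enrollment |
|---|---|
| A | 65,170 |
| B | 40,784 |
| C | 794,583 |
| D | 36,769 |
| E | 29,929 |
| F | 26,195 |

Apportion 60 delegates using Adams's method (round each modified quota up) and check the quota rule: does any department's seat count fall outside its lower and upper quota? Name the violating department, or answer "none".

C

Standard quotas: A 3.936, B 2.463, C 47.990, D 2.221, E 1.808, F 1.582.
Adams allocation: A 4, B 3, C 46, D 3, E 2, F 2.
C has quota 47.990 (lower 47, upper 48) but receives 46 — outside the quota interval.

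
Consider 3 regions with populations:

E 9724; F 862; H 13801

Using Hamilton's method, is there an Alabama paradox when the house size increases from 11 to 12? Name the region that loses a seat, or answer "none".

F

At 11 seats: E 4, F 1, H 6.
At 12 seats: E 5, F 0, H 7.
F drops from 1 to 0.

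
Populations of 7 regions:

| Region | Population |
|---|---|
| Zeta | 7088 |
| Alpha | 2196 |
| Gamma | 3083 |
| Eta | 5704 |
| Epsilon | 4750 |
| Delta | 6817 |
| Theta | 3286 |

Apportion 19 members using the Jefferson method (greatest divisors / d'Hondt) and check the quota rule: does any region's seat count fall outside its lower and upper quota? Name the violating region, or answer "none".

none

Standard quotas: Zeta 4.090, Alpha 1.267, Gamma 1.779, Eta 3.292, Epsilon 2.741, Delta 3.934, Theta 1.896.
Jefferson allocation: Zeta 4, Alpha 1, Gamma 2, Eta 3, Epsilon 3, Delta 4, Theta 2.
Every allocation lies between the lower and upper quota.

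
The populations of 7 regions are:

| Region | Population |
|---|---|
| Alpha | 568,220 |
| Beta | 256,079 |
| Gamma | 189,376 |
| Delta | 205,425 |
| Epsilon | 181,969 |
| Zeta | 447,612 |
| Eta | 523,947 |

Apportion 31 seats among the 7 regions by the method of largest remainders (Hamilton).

The standard divisor is 2372628/31 ≈ 76536.387.
Standard quotas: Alpha 7.4242, Beta 3.3458, Gamma 2.4743, Delta 2.6840, Epsilon 2.3775, Zeta 5.8484, Eta 6.8457.
Lower quotas: Alpha 7, Beta 3, Gamma 2, Delta 2, Epsilon 2, Zeta 5, Eta 6 (sum 27, leaving 4 seats).
Remainders in descending order: Zeta 0.8484, Eta 0.8457, Delta 0.6840, Gamma 0.4743, Alpha 0.4242, Epsilon 0.3775, Beta 0.3458.
Largest remainders: Zeta, Eta, Delta, Gamma receive the extra seats.

Alpha=7, Beta=3, Gamma=3, Delta=3, Epsilon=2, Zeta=6, Eta=7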